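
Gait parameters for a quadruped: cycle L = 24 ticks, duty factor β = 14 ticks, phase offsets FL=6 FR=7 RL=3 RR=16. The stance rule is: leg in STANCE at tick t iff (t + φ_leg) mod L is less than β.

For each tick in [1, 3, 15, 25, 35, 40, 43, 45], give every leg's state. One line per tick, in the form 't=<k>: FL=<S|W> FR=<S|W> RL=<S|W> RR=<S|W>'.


t=1: phase=(7,8,4,17) vs β=14 → FL=S FR=S RL=S RR=W
t=3: phase=(9,10,6,19) vs β=14 → FL=S FR=S RL=S RR=W
t=15: phase=(21,22,18,7) vs β=14 → FL=W FR=W RL=W RR=S
t=25: phase=(7,8,4,17) vs β=14 → FL=S FR=S RL=S RR=W
t=35: phase=(17,18,14,3) vs β=14 → FL=W FR=W RL=W RR=S
t=40: phase=(22,23,19,8) vs β=14 → FL=W FR=W RL=W RR=S
t=43: phase=(1,2,22,11) vs β=14 → FL=S FR=S RL=W RR=S
t=45: phase=(3,4,0,13) vs β=14 → FL=S FR=S RL=S RR=S

t=1: FL=S FR=S RL=S RR=W
t=3: FL=S FR=S RL=S RR=W
t=15: FL=W FR=W RL=W RR=S
t=25: FL=S FR=S RL=S RR=W
t=35: FL=W FR=W RL=W RR=S
t=40: FL=W FR=W RL=W RR=S
t=43: FL=S FR=S RL=W RR=S
t=45: FL=S FR=S RL=S RR=S


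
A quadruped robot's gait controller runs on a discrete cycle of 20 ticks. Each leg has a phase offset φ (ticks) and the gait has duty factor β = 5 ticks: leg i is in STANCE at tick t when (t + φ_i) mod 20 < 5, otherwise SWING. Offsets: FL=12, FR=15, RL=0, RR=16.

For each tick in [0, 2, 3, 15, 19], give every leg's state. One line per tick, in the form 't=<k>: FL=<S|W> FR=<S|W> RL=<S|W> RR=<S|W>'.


t=0: phase=(12,15,0,16) vs β=5 → FL=W FR=W RL=S RR=W
t=2: phase=(14,17,2,18) vs β=5 → FL=W FR=W RL=S RR=W
t=3: phase=(15,18,3,19) vs β=5 → FL=W FR=W RL=S RR=W
t=15: phase=(7,10,15,11) vs β=5 → FL=W FR=W RL=W RR=W
t=19: phase=(11,14,19,15) vs β=5 → FL=W FR=W RL=W RR=W

t=0: FL=W FR=W RL=S RR=W
t=2: FL=W FR=W RL=S RR=W
t=3: FL=W FR=W RL=S RR=W
t=15: FL=W FR=W RL=W RR=W
t=19: FL=W FR=W RL=W RR=W


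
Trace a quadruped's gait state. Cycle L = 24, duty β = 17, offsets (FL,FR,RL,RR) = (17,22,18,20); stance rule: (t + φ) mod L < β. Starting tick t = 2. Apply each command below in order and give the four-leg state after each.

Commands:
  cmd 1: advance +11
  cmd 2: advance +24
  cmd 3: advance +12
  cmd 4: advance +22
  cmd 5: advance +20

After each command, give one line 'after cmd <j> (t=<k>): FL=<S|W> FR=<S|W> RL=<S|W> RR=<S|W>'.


start t=2: FL=W FR=S RL=W RR=W
cmd 1: advance +11 → t=13, phase=(6,11,7,9) → FL=S FR=S RL=S RR=S
cmd 2: advance +24 → t=37, phase=(6,11,7,9) → FL=S FR=S RL=S RR=S
cmd 3: advance +12 → t=49, phase=(18,23,19,21) → FL=W FR=W RL=W RR=W
cmd 4: advance +22 → t=71, phase=(16,21,17,19) → FL=S FR=W RL=W RR=W
cmd 5: advance +20 → t=91, phase=(12,17,13,15) → FL=S FR=W RL=S RR=S

after cmd 1 (t=13): FL=S FR=S RL=S RR=S
after cmd 2 (t=37): FL=S FR=S RL=S RR=S
after cmd 3 (t=49): FL=W FR=W RL=W RR=W
after cmd 4 (t=71): FL=S FR=W RL=W RR=W
after cmd 5 (t=91): FL=S FR=W RL=S RR=S


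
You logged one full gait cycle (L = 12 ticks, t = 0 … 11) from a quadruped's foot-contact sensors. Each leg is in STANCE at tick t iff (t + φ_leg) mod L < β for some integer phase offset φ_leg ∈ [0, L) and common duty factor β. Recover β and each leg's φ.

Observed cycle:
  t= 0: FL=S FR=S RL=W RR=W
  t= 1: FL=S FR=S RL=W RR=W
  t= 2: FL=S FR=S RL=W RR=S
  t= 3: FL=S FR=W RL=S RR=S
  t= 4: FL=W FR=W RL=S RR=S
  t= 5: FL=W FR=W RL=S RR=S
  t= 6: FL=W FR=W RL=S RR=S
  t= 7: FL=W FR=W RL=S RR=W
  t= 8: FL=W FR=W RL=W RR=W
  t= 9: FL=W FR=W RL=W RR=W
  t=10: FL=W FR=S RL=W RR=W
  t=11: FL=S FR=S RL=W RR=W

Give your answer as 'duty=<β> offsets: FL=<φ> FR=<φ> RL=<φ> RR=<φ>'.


duty β = stance ticks per leg = 5
FL: stance ticks = 5; W→S at t=11 → φ=1
FR: stance ticks = 5; W→S at t=10 → φ=2
RL: stance ticks = 5; W→S at t=3 → φ=9
RR: stance ticks = 5; W→S at t=2 → φ=10

duty=5 offsets: FL=1 FR=2 RL=9 RR=10


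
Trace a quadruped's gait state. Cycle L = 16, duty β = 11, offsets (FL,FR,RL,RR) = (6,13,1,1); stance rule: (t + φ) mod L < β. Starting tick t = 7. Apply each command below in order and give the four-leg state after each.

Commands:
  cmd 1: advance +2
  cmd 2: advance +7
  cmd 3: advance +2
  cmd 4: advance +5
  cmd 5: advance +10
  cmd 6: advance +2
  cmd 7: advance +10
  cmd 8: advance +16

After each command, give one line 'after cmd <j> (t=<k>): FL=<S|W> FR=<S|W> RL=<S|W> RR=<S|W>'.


after cmd 1 (t=9): FL=W FR=S RL=S RR=S
after cmd 2 (t=16): FL=S FR=W RL=S RR=S
after cmd 3 (t=18): FL=S FR=W RL=S RR=S
after cmd 4 (t=23): FL=W FR=S RL=S RR=S
after cmd 5 (t=33): FL=S FR=W RL=S RR=S
after cmd 6 (t=35): FL=S FR=S RL=S RR=S
after cmd 7 (t=45): FL=S FR=S RL=W RR=W
after cmd 8 (t=61): FL=S FR=S RL=W RR=W

start t=7: FL=W FR=S RL=S RR=S
cmd 1: advance +2 → t=9, phase=(15,6,10,10) → FL=W FR=S RL=S RR=S
cmd 2: advance +7 → t=16, phase=(6,13,1,1) → FL=S FR=W RL=S RR=S
cmd 3: advance +2 → t=18, phase=(8,15,3,3) → FL=S FR=W RL=S RR=S
cmd 4: advance +5 → t=23, phase=(13,4,8,8) → FL=W FR=S RL=S RR=S
cmd 5: advance +10 → t=33, phase=(7,14,2,2) → FL=S FR=W RL=S RR=S
cmd 6: advance +2 → t=35, phase=(9,0,4,4) → FL=S FR=S RL=S RR=S
cmd 7: advance +10 → t=45, phase=(3,10,14,14) → FL=S FR=S RL=W RR=W
cmd 8: advance +16 → t=61, phase=(3,10,14,14) → FL=S FR=S RL=W RR=W


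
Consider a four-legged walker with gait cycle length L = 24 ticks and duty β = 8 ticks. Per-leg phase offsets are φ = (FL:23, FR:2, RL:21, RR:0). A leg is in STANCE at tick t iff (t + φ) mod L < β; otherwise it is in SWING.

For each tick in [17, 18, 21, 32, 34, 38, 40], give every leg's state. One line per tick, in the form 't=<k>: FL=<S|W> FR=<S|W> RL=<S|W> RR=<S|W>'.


t=17: FL=W FR=W RL=W RR=W
t=18: FL=W FR=W RL=W RR=W
t=21: FL=W FR=W RL=W RR=W
t=32: FL=S FR=W RL=S RR=W
t=34: FL=W FR=W RL=S RR=W
t=38: FL=W FR=W RL=W RR=W
t=40: FL=W FR=W RL=W RR=W

t=17: phase=(16,19,14,17) vs β=8 → FL=W FR=W RL=W RR=W
t=18: phase=(17,20,15,18) vs β=8 → FL=W FR=W RL=W RR=W
t=21: phase=(20,23,18,21) vs β=8 → FL=W FR=W RL=W RR=W
t=32: phase=(7,10,5,8) vs β=8 → FL=S FR=W RL=S RR=W
t=34: phase=(9,12,7,10) vs β=8 → FL=W FR=W RL=S RR=W
t=38: phase=(13,16,11,14) vs β=8 → FL=W FR=W RL=W RR=W
t=40: phase=(15,18,13,16) vs β=8 → FL=W FR=W RL=W RR=W


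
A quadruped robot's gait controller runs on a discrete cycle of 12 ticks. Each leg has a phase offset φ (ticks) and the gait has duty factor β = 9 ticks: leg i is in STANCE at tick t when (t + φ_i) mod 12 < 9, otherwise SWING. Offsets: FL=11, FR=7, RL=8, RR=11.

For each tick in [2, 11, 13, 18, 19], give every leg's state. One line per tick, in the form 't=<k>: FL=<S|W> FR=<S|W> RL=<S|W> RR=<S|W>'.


t=2: FL=S FR=W RL=W RR=S
t=11: FL=W FR=S RL=S RR=W
t=13: FL=S FR=S RL=W RR=S
t=18: FL=S FR=S RL=S RR=S
t=19: FL=S FR=S RL=S RR=S

t=2: phase=(1,9,10,1) vs β=9 → FL=S FR=W RL=W RR=S
t=11: phase=(10,6,7,10) vs β=9 → FL=W FR=S RL=S RR=W
t=13: phase=(0,8,9,0) vs β=9 → FL=S FR=S RL=W RR=S
t=18: phase=(5,1,2,5) vs β=9 → FL=S FR=S RL=S RR=S
t=19: phase=(6,2,3,6) vs β=9 → FL=S FR=S RL=S RR=S


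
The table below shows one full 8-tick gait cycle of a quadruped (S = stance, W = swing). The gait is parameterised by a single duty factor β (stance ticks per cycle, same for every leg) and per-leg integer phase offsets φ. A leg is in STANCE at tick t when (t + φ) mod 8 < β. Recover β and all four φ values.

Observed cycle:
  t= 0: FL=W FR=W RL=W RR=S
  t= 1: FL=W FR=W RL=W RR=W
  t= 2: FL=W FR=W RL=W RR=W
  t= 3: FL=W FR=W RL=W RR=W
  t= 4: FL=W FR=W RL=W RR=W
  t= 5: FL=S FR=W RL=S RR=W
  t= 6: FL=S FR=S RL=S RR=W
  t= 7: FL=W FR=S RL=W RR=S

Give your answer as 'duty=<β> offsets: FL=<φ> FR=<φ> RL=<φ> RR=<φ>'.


duty=2 offsets: FL=3 FR=2 RL=3 RR=1

duty β = stance ticks per leg = 2
FL: stance ticks = 2; W→S at t=5 → φ=3
FR: stance ticks = 2; W→S at t=6 → φ=2
RL: stance ticks = 2; W→S at t=5 → φ=3
RR: stance ticks = 2; W→S at t=7 → φ=1


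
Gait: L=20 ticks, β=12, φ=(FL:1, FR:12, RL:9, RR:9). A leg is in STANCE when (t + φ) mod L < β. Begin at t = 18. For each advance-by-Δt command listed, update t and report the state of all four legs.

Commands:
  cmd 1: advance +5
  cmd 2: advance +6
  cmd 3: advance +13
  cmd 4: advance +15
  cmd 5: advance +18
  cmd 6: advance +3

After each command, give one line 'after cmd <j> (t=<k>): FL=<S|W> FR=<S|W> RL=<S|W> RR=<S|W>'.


start t=18: FL=W FR=S RL=S RR=S
cmd 1: advance +5 → t=23, phase=(4,15,12,12) → FL=S FR=W RL=W RR=W
cmd 2: advance +6 → t=29, phase=(10,1,18,18) → FL=S FR=S RL=W RR=W
cmd 3: advance +13 → t=42, phase=(3,14,11,11) → FL=S FR=W RL=S RR=S
cmd 4: advance +15 → t=57, phase=(18,9,6,6) → FL=W FR=S RL=S RR=S
cmd 5: advance +18 → t=75, phase=(16,7,4,4) → FL=W FR=S RL=S RR=S
cmd 6: advance +3 → t=78, phase=(19,10,7,7) → FL=W FR=S RL=S RR=S

after cmd 1 (t=23): FL=S FR=W RL=W RR=W
after cmd 2 (t=29): FL=S FR=S RL=W RR=W
after cmd 3 (t=42): FL=S FR=W RL=S RR=S
after cmd 4 (t=57): FL=W FR=S RL=S RR=S
after cmd 5 (t=75): FL=W FR=S RL=S RR=S
after cmd 6 (t=78): FL=W FR=S RL=S RR=S


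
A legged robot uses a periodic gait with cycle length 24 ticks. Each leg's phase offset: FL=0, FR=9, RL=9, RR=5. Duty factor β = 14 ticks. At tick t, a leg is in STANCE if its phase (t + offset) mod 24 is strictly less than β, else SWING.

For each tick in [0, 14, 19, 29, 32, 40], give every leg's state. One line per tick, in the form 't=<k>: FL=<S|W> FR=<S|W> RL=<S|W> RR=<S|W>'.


t=0: FL=S FR=S RL=S RR=S
t=14: FL=W FR=W RL=W RR=W
t=19: FL=W FR=S RL=S RR=S
t=29: FL=S FR=W RL=W RR=S
t=32: FL=S FR=W RL=W RR=S
t=40: FL=W FR=S RL=S RR=W

t=0: phase=(0,9,9,5) vs β=14 → FL=S FR=S RL=S RR=S
t=14: phase=(14,23,23,19) vs β=14 → FL=W FR=W RL=W RR=W
t=19: phase=(19,4,4,0) vs β=14 → FL=W FR=S RL=S RR=S
t=29: phase=(5,14,14,10) vs β=14 → FL=S FR=W RL=W RR=S
t=32: phase=(8,17,17,13) vs β=14 → FL=S FR=W RL=W RR=S
t=40: phase=(16,1,1,21) vs β=14 → FL=W FR=S RL=S RR=W


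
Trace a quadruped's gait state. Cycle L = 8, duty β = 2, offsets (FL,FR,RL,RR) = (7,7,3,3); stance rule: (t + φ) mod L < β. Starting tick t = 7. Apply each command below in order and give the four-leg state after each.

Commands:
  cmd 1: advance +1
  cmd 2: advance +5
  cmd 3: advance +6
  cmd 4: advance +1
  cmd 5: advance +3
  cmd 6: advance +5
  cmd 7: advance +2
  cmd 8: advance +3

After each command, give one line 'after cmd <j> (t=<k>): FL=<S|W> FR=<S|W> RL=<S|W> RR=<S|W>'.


after cmd 1 (t=8): FL=W FR=W RL=W RR=W
after cmd 2 (t=13): FL=W FR=W RL=S RR=S
after cmd 3 (t=19): FL=W FR=W RL=W RR=W
after cmd 4 (t=20): FL=W FR=W RL=W RR=W
after cmd 5 (t=23): FL=W FR=W RL=W RR=W
after cmd 6 (t=28): FL=W FR=W RL=W RR=W
after cmd 7 (t=30): FL=W FR=W RL=S RR=S
after cmd 8 (t=33): FL=S FR=S RL=W RR=W

start t=7: FL=W FR=W RL=W RR=W
cmd 1: advance +1 → t=8, phase=(7,7,3,3) → FL=W FR=W RL=W RR=W
cmd 2: advance +5 → t=13, phase=(4,4,0,0) → FL=W FR=W RL=S RR=S
cmd 3: advance +6 → t=19, phase=(2,2,6,6) → FL=W FR=W RL=W RR=W
cmd 4: advance +1 → t=20, phase=(3,3,7,7) → FL=W FR=W RL=W RR=W
cmd 5: advance +3 → t=23, phase=(6,6,2,2) → FL=W FR=W RL=W RR=W
cmd 6: advance +5 → t=28, phase=(3,3,7,7) → FL=W FR=W RL=W RR=W
cmd 7: advance +2 → t=30, phase=(5,5,1,1) → FL=W FR=W RL=S RR=S
cmd 8: advance +3 → t=33, phase=(0,0,4,4) → FL=S FR=S RL=W RR=W


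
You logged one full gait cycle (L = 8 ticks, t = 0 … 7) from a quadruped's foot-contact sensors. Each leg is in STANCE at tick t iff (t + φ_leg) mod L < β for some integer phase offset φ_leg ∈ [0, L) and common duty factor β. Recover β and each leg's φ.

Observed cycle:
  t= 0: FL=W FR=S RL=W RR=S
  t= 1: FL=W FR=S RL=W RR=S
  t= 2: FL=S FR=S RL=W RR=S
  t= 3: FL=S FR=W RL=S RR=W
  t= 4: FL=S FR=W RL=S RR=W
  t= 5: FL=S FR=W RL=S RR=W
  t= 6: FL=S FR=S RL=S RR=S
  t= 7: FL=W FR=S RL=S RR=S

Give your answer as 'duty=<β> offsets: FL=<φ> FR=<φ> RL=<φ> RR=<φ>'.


duty=5 offsets: FL=6 FR=2 RL=5 RR=2

duty β = stance ticks per leg = 5
FL: stance ticks = 5; W→S at t=2 → φ=6
FR: stance ticks = 5; W→S at t=6 → φ=2
RL: stance ticks = 5; W→S at t=3 → φ=5
RR: stance ticks = 5; W→S at t=6 → φ=2


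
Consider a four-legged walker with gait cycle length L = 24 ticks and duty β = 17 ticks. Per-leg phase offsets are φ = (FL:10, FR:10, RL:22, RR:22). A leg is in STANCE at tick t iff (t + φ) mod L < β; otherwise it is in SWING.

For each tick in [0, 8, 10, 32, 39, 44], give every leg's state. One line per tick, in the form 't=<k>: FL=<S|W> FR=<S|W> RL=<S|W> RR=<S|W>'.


t=0: phase=(10,10,22,22) vs β=17 → FL=S FR=S RL=W RR=W
t=8: phase=(18,18,6,6) vs β=17 → FL=W FR=W RL=S RR=S
t=10: phase=(20,20,8,8) vs β=17 → FL=W FR=W RL=S RR=S
t=32: phase=(18,18,6,6) vs β=17 → FL=W FR=W RL=S RR=S
t=39: phase=(1,1,13,13) vs β=17 → FL=S FR=S RL=S RR=S
t=44: phase=(6,6,18,18) vs β=17 → FL=S FR=S RL=W RR=W

t=0: FL=S FR=S RL=W RR=W
t=8: FL=W FR=W RL=S RR=S
t=10: FL=W FR=W RL=S RR=S
t=32: FL=W FR=W RL=S RR=S
t=39: FL=S FR=S RL=S RR=S
t=44: FL=S FR=S RL=W RR=W


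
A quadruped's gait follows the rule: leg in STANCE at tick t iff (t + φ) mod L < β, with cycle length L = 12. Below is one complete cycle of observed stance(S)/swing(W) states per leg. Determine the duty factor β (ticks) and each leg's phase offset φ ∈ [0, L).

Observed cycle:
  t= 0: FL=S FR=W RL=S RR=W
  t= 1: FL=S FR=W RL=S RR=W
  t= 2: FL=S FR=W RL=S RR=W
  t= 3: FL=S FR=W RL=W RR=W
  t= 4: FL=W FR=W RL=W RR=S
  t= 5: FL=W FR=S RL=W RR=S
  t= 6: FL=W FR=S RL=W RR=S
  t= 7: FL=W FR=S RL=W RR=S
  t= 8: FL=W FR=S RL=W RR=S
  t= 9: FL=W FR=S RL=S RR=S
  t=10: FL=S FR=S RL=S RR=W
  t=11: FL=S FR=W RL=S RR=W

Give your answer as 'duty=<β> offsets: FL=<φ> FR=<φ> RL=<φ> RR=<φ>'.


duty β = stance ticks per leg = 6
FL: stance ticks = 6; W→S at t=10 → φ=2
FR: stance ticks = 6; W→S at t=5 → φ=7
RL: stance ticks = 6; W→S at t=9 → φ=3
RR: stance ticks = 6; W→S at t=4 → φ=8

duty=6 offsets: FL=2 FR=7 RL=3 RR=8


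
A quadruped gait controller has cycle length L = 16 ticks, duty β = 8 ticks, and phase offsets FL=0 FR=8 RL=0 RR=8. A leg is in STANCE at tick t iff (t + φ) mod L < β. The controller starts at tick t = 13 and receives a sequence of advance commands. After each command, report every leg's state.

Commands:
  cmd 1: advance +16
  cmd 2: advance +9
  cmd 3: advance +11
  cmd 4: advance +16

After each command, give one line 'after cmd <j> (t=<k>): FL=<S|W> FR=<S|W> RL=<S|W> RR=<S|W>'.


after cmd 1 (t=29): FL=W FR=S RL=W RR=S
after cmd 2 (t=38): FL=S FR=W RL=S RR=W
after cmd 3 (t=49): FL=S FR=W RL=S RR=W
after cmd 4 (t=65): FL=S FR=W RL=S RR=W

start t=13: FL=W FR=S RL=W RR=S
cmd 1: advance +16 → t=29, phase=(13,5,13,5) → FL=W FR=S RL=W RR=S
cmd 2: advance +9 → t=38, phase=(6,14,6,14) → FL=S FR=W RL=S RR=W
cmd 3: advance +11 → t=49, phase=(1,9,1,9) → FL=S FR=W RL=S RR=W
cmd 4: advance +16 → t=65, phase=(1,9,1,9) → FL=S FR=W RL=S RR=W


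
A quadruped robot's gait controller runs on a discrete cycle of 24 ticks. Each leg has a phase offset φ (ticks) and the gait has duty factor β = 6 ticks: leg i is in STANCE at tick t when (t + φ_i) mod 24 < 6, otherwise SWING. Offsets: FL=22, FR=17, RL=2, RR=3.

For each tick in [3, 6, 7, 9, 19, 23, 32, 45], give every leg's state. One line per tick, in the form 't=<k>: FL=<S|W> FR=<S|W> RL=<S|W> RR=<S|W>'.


t=3: FL=S FR=W RL=S RR=W
t=6: FL=S FR=W RL=W RR=W
t=7: FL=S FR=S RL=W RR=W
t=9: FL=W FR=S RL=W RR=W
t=19: FL=W FR=W RL=W RR=W
t=23: FL=W FR=W RL=S RR=S
t=32: FL=W FR=S RL=W RR=W
t=45: FL=W FR=W RL=W RR=S

t=3: phase=(1,20,5,6) vs β=6 → FL=S FR=W RL=S RR=W
t=6: phase=(4,23,8,9) vs β=6 → FL=S FR=W RL=W RR=W
t=7: phase=(5,0,9,10) vs β=6 → FL=S FR=S RL=W RR=W
t=9: phase=(7,2,11,12) vs β=6 → FL=W FR=S RL=W RR=W
t=19: phase=(17,12,21,22) vs β=6 → FL=W FR=W RL=W RR=W
t=23: phase=(21,16,1,2) vs β=6 → FL=W FR=W RL=S RR=S
t=32: phase=(6,1,10,11) vs β=6 → FL=W FR=S RL=W RR=W
t=45: phase=(19,14,23,0) vs β=6 → FL=W FR=W RL=W RR=S


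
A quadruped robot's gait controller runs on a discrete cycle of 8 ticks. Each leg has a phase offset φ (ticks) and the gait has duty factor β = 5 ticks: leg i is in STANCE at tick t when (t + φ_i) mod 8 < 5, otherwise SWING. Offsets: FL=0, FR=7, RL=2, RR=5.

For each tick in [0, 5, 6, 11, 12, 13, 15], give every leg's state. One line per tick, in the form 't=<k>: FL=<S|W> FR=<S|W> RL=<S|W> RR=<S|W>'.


t=0: FL=S FR=W RL=S RR=W
t=5: FL=W FR=S RL=W RR=S
t=6: FL=W FR=W RL=S RR=S
t=11: FL=S FR=S RL=W RR=S
t=12: FL=S FR=S RL=W RR=S
t=13: FL=W FR=S RL=W RR=S
t=15: FL=W FR=W RL=S RR=S

t=0: phase=(0,7,2,5) vs β=5 → FL=S FR=W RL=S RR=W
t=5: phase=(5,4,7,2) vs β=5 → FL=W FR=S RL=W RR=S
t=6: phase=(6,5,0,3) vs β=5 → FL=W FR=W RL=S RR=S
t=11: phase=(3,2,5,0) vs β=5 → FL=S FR=S RL=W RR=S
t=12: phase=(4,3,6,1) vs β=5 → FL=S FR=S RL=W RR=S
t=13: phase=(5,4,7,2) vs β=5 → FL=W FR=S RL=W RR=S
t=15: phase=(7,6,1,4) vs β=5 → FL=W FR=W RL=S RR=S


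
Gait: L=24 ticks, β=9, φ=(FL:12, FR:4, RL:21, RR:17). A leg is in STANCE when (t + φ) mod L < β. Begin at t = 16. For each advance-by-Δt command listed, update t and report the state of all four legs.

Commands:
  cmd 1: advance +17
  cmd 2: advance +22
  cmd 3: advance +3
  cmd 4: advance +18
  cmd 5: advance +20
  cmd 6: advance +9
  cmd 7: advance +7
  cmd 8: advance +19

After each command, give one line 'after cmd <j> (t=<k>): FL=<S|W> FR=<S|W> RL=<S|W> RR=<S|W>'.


start t=16: FL=S FR=W RL=W RR=W
cmd 1: advance +17 → t=33, phase=(21,13,6,2) → FL=W FR=W RL=S RR=S
cmd 2: advance +22 → t=55, phase=(19,11,4,0) → FL=W FR=W RL=S RR=S
cmd 3: advance +3 → t=58, phase=(22,14,7,3) → FL=W FR=W RL=S RR=S
cmd 4: advance +18 → t=76, phase=(16,8,1,21) → FL=W FR=S RL=S RR=W
cmd 5: advance +20 → t=96, phase=(12,4,21,17) → FL=W FR=S RL=W RR=W
cmd 6: advance +9 → t=105, phase=(21,13,6,2) → FL=W FR=W RL=S RR=S
cmd 7: advance +7 → t=112, phase=(4,20,13,9) → FL=S FR=W RL=W RR=W
cmd 8: advance +19 → t=131, phase=(23,15,8,4) → FL=W FR=W RL=S RR=S

after cmd 1 (t=33): FL=W FR=W RL=S RR=S
after cmd 2 (t=55): FL=W FR=W RL=S RR=S
after cmd 3 (t=58): FL=W FR=W RL=S RR=S
after cmd 4 (t=76): FL=W FR=S RL=S RR=W
after cmd 5 (t=96): FL=W FR=S RL=W RR=W
after cmd 6 (t=105): FL=W FR=W RL=S RR=S
after cmd 7 (t=112): FL=S FR=W RL=W RR=W
after cmd 8 (t=131): FL=W FR=W RL=S RR=S


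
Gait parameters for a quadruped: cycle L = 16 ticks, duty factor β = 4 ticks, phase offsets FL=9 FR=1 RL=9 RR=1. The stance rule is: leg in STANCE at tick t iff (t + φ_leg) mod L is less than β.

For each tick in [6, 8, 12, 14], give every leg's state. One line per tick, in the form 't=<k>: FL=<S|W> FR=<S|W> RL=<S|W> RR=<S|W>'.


t=6: FL=W FR=W RL=W RR=W
t=8: FL=S FR=W RL=S RR=W
t=12: FL=W FR=W RL=W RR=W
t=14: FL=W FR=W RL=W RR=W

t=6: phase=(15,7,15,7) vs β=4 → FL=W FR=W RL=W RR=W
t=8: phase=(1,9,1,9) vs β=4 → FL=S FR=W RL=S RR=W
t=12: phase=(5,13,5,13) vs β=4 → FL=W FR=W RL=W RR=W
t=14: phase=(7,15,7,15) vs β=4 → FL=W FR=W RL=W RR=W


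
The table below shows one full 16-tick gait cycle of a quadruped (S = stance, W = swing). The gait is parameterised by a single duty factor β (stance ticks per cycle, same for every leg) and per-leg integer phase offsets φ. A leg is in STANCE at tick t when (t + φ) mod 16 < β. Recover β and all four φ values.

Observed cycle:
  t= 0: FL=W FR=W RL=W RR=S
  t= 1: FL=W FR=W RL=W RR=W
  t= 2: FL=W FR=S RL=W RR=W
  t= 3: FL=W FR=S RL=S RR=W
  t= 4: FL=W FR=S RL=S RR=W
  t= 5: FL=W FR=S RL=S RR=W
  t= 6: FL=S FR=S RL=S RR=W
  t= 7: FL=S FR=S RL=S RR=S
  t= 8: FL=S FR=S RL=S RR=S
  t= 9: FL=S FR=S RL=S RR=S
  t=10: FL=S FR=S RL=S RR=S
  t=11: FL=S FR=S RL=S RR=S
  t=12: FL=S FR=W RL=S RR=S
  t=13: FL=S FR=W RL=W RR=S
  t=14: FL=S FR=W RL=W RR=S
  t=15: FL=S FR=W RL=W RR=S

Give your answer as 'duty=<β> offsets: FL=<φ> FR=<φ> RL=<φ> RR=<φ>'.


duty=10 offsets: FL=10 FR=14 RL=13 RR=9

duty β = stance ticks per leg = 10
FL: stance ticks = 10; W→S at t=6 → φ=10
FR: stance ticks = 10; W→S at t=2 → φ=14
RL: stance ticks = 10; W→S at t=3 → φ=13
RR: stance ticks = 10; W→S at t=7 → φ=9


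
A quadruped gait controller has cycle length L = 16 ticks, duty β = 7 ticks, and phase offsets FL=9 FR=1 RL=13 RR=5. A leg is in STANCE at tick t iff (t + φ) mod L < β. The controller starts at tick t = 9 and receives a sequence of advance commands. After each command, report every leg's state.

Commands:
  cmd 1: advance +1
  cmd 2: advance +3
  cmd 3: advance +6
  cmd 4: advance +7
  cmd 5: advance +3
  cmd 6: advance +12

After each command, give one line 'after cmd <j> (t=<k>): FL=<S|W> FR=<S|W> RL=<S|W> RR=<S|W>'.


after cmd 1 (t=10): FL=S FR=W RL=W RR=W
after cmd 2 (t=13): FL=S FR=W RL=W RR=S
after cmd 3 (t=19): FL=W FR=S RL=S RR=W
after cmd 4 (t=26): FL=S FR=W RL=W RR=W
after cmd 5 (t=29): FL=S FR=W RL=W RR=S
after cmd 6 (t=41): FL=S FR=W RL=S RR=W

start t=9: FL=S FR=W RL=S RR=W
cmd 1: advance +1 → t=10, phase=(3,11,7,15) → FL=S FR=W RL=W RR=W
cmd 2: advance +3 → t=13, phase=(6,14,10,2) → FL=S FR=W RL=W RR=S
cmd 3: advance +6 → t=19, phase=(12,4,0,8) → FL=W FR=S RL=S RR=W
cmd 4: advance +7 → t=26, phase=(3,11,7,15) → FL=S FR=W RL=W RR=W
cmd 5: advance +3 → t=29, phase=(6,14,10,2) → FL=S FR=W RL=W RR=S
cmd 6: advance +12 → t=41, phase=(2,10,6,14) → FL=S FR=W RL=S RR=W


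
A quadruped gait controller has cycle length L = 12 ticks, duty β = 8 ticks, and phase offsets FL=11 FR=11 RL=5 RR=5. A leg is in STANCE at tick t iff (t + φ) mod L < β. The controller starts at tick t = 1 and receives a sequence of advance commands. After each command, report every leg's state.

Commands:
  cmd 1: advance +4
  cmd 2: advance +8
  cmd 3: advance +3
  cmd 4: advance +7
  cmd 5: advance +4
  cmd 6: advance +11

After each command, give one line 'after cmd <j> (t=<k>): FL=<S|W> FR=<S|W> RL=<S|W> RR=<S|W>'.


start t=1: FL=S FR=S RL=S RR=S
cmd 1: advance +4 → t=5, phase=(4,4,10,10) → FL=S FR=S RL=W RR=W
cmd 2: advance +8 → t=13, phase=(0,0,6,6) → FL=S FR=S RL=S RR=S
cmd 3: advance +3 → t=16, phase=(3,3,9,9) → FL=S FR=S RL=W RR=W
cmd 4: advance +7 → t=23, phase=(10,10,4,4) → FL=W FR=W RL=S RR=S
cmd 5: advance +4 → t=27, phase=(2,2,8,8) → FL=S FR=S RL=W RR=W
cmd 6: advance +11 → t=38, phase=(1,1,7,7) → FL=S FR=S RL=S RR=S

after cmd 1 (t=5): FL=S FR=S RL=W RR=W
after cmd 2 (t=13): FL=S FR=S RL=S RR=S
after cmd 3 (t=16): FL=S FR=S RL=W RR=W
after cmd 4 (t=23): FL=W FR=W RL=S RR=S
after cmd 5 (t=27): FL=S FR=S RL=W RR=W
after cmd 6 (t=38): FL=S FR=S RL=S RR=S


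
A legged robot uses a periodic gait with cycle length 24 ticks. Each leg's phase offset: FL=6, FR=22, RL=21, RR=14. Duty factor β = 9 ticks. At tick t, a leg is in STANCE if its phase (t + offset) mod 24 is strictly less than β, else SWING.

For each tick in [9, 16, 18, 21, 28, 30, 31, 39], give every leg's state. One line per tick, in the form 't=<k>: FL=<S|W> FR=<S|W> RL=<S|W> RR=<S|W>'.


t=9: FL=W FR=S RL=S RR=W
t=16: FL=W FR=W RL=W RR=S
t=18: FL=S FR=W RL=W RR=S
t=21: FL=S FR=W RL=W RR=W
t=28: FL=W FR=S RL=S RR=W
t=30: FL=W FR=S RL=S RR=W
t=31: FL=W FR=S RL=S RR=W
t=39: FL=W FR=W RL=W RR=S

t=9: phase=(15,7,6,23) vs β=9 → FL=W FR=S RL=S RR=W
t=16: phase=(22,14,13,6) vs β=9 → FL=W FR=W RL=W RR=S
t=18: phase=(0,16,15,8) vs β=9 → FL=S FR=W RL=W RR=S
t=21: phase=(3,19,18,11) vs β=9 → FL=S FR=W RL=W RR=W
t=28: phase=(10,2,1,18) vs β=9 → FL=W FR=S RL=S RR=W
t=30: phase=(12,4,3,20) vs β=9 → FL=W FR=S RL=S RR=W
t=31: phase=(13,5,4,21) vs β=9 → FL=W FR=S RL=S RR=W
t=39: phase=(21,13,12,5) vs β=9 → FL=W FR=W RL=W RR=S


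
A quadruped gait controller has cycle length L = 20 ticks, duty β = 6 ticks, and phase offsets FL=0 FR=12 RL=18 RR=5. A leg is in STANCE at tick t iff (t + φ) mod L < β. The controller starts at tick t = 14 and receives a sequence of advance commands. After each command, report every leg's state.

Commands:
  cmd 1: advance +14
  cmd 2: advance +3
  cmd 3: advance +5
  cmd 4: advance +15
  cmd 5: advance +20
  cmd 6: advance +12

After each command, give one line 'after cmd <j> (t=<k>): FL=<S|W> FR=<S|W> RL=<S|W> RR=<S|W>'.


start t=14: FL=W FR=W RL=W RR=W
cmd 1: advance +14 → t=28, phase=(8,0,6,13) → FL=W FR=S RL=W RR=W
cmd 2: advance +3 → t=31, phase=(11,3,9,16) → FL=W FR=S RL=W RR=W
cmd 3: advance +5 → t=36, phase=(16,8,14,1) → FL=W FR=W RL=W RR=S
cmd 4: advance +15 → t=51, phase=(11,3,9,16) → FL=W FR=S RL=W RR=W
cmd 5: advance +20 → t=71, phase=(11,3,9,16) → FL=W FR=S RL=W RR=W
cmd 6: advance +12 → t=83, phase=(3,15,1,8) → FL=S FR=W RL=S RR=W

after cmd 1 (t=28): FL=W FR=S RL=W RR=W
after cmd 2 (t=31): FL=W FR=S RL=W RR=W
after cmd 3 (t=36): FL=W FR=W RL=W RR=S
after cmd 4 (t=51): FL=W FR=S RL=W RR=W
after cmd 5 (t=71): FL=W FR=S RL=W RR=W
after cmd 6 (t=83): FL=S FR=W RL=S RR=W


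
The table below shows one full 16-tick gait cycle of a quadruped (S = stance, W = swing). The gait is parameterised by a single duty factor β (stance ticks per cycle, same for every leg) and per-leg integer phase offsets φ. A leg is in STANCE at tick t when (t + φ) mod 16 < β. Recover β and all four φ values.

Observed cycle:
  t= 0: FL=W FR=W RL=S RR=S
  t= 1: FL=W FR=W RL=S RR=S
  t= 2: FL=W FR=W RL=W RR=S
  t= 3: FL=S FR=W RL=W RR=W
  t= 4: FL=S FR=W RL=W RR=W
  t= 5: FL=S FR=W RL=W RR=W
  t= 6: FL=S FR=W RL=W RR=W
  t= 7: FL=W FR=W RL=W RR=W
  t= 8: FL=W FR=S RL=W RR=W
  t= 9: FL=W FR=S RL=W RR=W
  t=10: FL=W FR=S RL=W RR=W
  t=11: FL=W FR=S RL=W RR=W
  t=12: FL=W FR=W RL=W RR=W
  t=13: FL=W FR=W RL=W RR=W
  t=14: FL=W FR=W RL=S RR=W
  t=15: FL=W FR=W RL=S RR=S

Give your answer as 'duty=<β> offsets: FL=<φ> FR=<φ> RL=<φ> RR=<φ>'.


duty=4 offsets: FL=13 FR=8 RL=2 RR=1

duty β = stance ticks per leg = 4
FL: stance ticks = 4; W→S at t=3 → φ=13
FR: stance ticks = 4; W→S at t=8 → φ=8
RL: stance ticks = 4; W→S at t=14 → φ=2
RR: stance ticks = 4; W→S at t=15 → φ=1


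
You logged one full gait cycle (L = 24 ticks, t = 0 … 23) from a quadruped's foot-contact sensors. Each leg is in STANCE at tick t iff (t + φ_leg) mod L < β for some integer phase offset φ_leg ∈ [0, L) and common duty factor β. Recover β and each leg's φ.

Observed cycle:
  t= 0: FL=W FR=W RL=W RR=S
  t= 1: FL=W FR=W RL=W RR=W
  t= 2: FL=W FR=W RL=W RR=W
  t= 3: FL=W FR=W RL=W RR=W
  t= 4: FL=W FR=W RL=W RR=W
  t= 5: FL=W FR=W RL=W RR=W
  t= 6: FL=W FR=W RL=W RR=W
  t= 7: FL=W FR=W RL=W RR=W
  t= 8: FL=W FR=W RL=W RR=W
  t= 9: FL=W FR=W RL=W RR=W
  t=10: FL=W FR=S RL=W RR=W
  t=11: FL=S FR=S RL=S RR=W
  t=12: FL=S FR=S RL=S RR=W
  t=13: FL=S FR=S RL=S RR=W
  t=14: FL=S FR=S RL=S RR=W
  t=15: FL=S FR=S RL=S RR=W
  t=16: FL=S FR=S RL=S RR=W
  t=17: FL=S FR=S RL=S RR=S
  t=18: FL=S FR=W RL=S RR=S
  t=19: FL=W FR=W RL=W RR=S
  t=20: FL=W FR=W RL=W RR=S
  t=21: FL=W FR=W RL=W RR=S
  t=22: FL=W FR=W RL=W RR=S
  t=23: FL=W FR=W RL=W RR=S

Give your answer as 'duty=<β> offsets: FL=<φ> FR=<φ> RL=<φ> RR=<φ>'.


duty β = stance ticks per leg = 8
FL: stance ticks = 8; W→S at t=11 → φ=13
FR: stance ticks = 8; W→S at t=10 → φ=14
RL: stance ticks = 8; W→S at t=11 → φ=13
RR: stance ticks = 8; W→S at t=17 → φ=7

duty=8 offsets: FL=13 FR=14 RL=13 RR=7


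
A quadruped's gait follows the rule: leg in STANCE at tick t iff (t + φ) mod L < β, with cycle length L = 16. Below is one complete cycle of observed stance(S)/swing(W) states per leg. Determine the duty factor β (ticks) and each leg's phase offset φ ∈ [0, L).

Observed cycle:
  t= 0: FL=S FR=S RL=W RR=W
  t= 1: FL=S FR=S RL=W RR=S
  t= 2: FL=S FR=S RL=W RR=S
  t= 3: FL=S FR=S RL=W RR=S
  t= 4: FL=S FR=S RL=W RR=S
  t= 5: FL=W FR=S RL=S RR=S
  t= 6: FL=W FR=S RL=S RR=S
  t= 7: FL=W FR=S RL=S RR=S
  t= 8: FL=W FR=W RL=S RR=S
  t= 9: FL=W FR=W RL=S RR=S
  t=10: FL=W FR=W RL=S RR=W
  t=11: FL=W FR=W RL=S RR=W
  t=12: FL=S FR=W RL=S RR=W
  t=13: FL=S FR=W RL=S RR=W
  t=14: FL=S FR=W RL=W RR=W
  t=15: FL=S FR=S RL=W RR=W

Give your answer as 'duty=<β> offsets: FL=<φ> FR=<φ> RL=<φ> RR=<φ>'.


duty β = stance ticks per leg = 9
FL: stance ticks = 9; W→S at t=12 → φ=4
FR: stance ticks = 9; W→S at t=15 → φ=1
RL: stance ticks = 9; W→S at t=5 → φ=11
RR: stance ticks = 9; W→S at t=1 → φ=15

duty=9 offsets: FL=4 FR=1 RL=11 RR=15


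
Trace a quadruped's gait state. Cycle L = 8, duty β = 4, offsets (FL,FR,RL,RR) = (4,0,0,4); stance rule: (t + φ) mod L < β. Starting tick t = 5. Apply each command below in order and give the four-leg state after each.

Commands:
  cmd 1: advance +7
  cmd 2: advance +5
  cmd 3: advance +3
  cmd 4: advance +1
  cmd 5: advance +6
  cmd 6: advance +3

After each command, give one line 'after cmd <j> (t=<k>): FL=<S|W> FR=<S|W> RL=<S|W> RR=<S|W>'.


start t=5: FL=S FR=W RL=W RR=S
cmd 1: advance +7 → t=12, phase=(0,4,4,0) → FL=S FR=W RL=W RR=S
cmd 2: advance +5 → t=17, phase=(5,1,1,5) → FL=W FR=S RL=S RR=W
cmd 3: advance +3 → t=20, phase=(0,4,4,0) → FL=S FR=W RL=W RR=S
cmd 4: advance +1 → t=21, phase=(1,5,5,1) → FL=S FR=W RL=W RR=S
cmd 5: advance +6 → t=27, phase=(7,3,3,7) → FL=W FR=S RL=S RR=W
cmd 6: advance +3 → t=30, phase=(2,6,6,2) → FL=S FR=W RL=W RR=S

after cmd 1 (t=12): FL=S FR=W RL=W RR=S
after cmd 2 (t=17): FL=W FR=S RL=S RR=W
after cmd 3 (t=20): FL=S FR=W RL=W RR=S
after cmd 4 (t=21): FL=S FR=W RL=W RR=S
after cmd 5 (t=27): FL=W FR=S RL=S RR=W
after cmd 6 (t=30): FL=S FR=W RL=W RR=S


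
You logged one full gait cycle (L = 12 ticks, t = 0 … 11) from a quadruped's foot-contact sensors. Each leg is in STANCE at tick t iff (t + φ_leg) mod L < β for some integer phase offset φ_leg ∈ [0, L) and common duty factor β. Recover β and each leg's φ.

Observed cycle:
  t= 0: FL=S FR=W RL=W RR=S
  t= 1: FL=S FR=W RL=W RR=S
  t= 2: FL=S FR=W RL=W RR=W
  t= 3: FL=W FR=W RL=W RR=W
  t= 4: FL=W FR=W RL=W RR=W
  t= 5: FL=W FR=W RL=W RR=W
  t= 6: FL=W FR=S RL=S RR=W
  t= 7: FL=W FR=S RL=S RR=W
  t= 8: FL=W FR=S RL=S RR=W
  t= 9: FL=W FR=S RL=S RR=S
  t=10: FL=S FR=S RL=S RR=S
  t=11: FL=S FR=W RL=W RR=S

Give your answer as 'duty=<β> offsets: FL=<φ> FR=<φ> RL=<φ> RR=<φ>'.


duty=5 offsets: FL=2 FR=6 RL=6 RR=3

duty β = stance ticks per leg = 5
FL: stance ticks = 5; W→S at t=10 → φ=2
FR: stance ticks = 5; W→S at t=6 → φ=6
RL: stance ticks = 5; W→S at t=6 → φ=6
RR: stance ticks = 5; W→S at t=9 → φ=3


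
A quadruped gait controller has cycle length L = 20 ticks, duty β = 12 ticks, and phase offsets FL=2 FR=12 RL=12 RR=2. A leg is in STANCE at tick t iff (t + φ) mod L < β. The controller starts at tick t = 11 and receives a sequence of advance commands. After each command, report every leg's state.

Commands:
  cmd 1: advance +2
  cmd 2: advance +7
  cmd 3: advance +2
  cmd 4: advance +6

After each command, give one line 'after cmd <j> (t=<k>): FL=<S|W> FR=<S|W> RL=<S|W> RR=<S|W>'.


start t=11: FL=W FR=S RL=S RR=W
cmd 1: advance +2 → t=13, phase=(15,5,5,15) → FL=W FR=S RL=S RR=W
cmd 2: advance +7 → t=20, phase=(2,12,12,2) → FL=S FR=W RL=W RR=S
cmd 3: advance +2 → t=22, phase=(4,14,14,4) → FL=S FR=W RL=W RR=S
cmd 4: advance +6 → t=28, phase=(10,0,0,10) → FL=S FR=S RL=S RR=S

after cmd 1 (t=13): FL=W FR=S RL=S RR=W
after cmd 2 (t=20): FL=S FR=W RL=W RR=S
after cmd 3 (t=22): FL=S FR=W RL=W RR=S
after cmd 4 (t=28): FL=S FR=S RL=S RR=S


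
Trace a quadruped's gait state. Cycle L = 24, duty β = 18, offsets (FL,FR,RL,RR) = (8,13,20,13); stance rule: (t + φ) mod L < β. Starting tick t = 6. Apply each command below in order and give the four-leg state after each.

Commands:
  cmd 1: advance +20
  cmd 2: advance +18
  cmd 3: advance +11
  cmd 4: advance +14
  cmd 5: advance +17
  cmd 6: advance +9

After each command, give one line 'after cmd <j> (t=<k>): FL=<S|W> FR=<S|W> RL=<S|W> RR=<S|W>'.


after cmd 1 (t=26): FL=S FR=S RL=W RR=S
after cmd 2 (t=44): FL=S FR=S RL=S RR=S
after cmd 3 (t=55): FL=S FR=W RL=S RR=W
after cmd 4 (t=69): FL=S FR=S RL=S RR=S
after cmd 5 (t=86): FL=W FR=S RL=S RR=S
after cmd 6 (t=95): FL=S FR=S RL=W RR=S

start t=6: FL=S FR=W RL=S RR=W
cmd 1: advance +20 → t=26, phase=(10,15,22,15) → FL=S FR=S RL=W RR=S
cmd 2: advance +18 → t=44, phase=(4,9,16,9) → FL=S FR=S RL=S RR=S
cmd 3: advance +11 → t=55, phase=(15,20,3,20) → FL=S FR=W RL=S RR=W
cmd 4: advance +14 → t=69, phase=(5,10,17,10) → FL=S FR=S RL=S RR=S
cmd 5: advance +17 → t=86, phase=(22,3,10,3) → FL=W FR=S RL=S RR=S
cmd 6: advance +9 → t=95, phase=(7,12,19,12) → FL=S FR=S RL=W RR=S


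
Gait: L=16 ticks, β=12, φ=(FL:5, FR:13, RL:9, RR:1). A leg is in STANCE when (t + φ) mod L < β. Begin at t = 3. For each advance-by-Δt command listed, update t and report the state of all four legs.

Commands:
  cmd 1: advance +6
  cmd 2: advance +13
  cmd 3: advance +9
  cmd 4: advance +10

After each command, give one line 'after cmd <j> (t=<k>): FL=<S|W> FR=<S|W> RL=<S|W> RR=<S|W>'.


start t=3: FL=S FR=S RL=W RR=S
cmd 1: advance +6 → t=9, phase=(14,6,2,10) → FL=W FR=S RL=S RR=S
cmd 2: advance +13 → t=22, phase=(11,3,15,7) → FL=S FR=S RL=W RR=S
cmd 3: advance +9 → t=31, phase=(4,12,8,0) → FL=S FR=W RL=S RR=S
cmd 4: advance +10 → t=41, phase=(14,6,2,10) → FL=W FR=S RL=S RR=S

after cmd 1 (t=9): FL=W FR=S RL=S RR=S
after cmd 2 (t=22): FL=S FR=S RL=W RR=S
after cmd 3 (t=31): FL=S FR=W RL=S RR=S
after cmd 4 (t=41): FL=W FR=S RL=S RR=S


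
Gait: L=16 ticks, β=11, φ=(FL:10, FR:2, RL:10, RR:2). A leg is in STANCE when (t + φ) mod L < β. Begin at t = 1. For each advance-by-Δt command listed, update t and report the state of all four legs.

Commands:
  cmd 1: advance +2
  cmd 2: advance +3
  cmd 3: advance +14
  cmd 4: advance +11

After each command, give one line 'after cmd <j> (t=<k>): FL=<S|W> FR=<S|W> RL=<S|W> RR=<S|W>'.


start t=1: FL=W FR=S RL=W RR=S
cmd 1: advance +2 → t=3, phase=(13,5,13,5) → FL=W FR=S RL=W RR=S
cmd 2: advance +3 → t=6, phase=(0,8,0,8) → FL=S FR=S RL=S RR=S
cmd 3: advance +14 → t=20, phase=(14,6,14,6) → FL=W FR=S RL=W RR=S
cmd 4: advance +11 → t=31, phase=(9,1,9,1) → FL=S FR=S RL=S RR=S

after cmd 1 (t=3): FL=W FR=S RL=W RR=S
after cmd 2 (t=6): FL=S FR=S RL=S RR=S
after cmd 3 (t=20): FL=W FR=S RL=W RR=S
after cmd 4 (t=31): FL=S FR=S RL=S RR=S


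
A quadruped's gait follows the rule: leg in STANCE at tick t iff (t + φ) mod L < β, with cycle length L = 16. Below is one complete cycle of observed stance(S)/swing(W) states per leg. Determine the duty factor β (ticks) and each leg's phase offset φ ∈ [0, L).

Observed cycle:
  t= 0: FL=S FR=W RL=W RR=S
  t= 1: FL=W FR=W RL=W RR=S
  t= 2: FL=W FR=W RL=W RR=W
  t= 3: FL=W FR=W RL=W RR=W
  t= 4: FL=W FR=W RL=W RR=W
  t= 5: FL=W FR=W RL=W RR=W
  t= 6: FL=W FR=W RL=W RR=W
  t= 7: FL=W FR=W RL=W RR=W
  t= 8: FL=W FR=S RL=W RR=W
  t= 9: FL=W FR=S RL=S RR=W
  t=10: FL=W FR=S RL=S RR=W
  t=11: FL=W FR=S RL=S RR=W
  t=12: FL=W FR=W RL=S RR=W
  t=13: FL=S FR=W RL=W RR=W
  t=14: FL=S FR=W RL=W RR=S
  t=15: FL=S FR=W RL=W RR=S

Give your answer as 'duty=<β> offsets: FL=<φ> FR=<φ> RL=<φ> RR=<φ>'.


duty β = stance ticks per leg = 4
FL: stance ticks = 4; W→S at t=13 → φ=3
FR: stance ticks = 4; W→S at t=8 → φ=8
RL: stance ticks = 4; W→S at t=9 → φ=7
RR: stance ticks = 4; W→S at t=14 → φ=2

duty=4 offsets: FL=3 FR=8 RL=7 RR=2


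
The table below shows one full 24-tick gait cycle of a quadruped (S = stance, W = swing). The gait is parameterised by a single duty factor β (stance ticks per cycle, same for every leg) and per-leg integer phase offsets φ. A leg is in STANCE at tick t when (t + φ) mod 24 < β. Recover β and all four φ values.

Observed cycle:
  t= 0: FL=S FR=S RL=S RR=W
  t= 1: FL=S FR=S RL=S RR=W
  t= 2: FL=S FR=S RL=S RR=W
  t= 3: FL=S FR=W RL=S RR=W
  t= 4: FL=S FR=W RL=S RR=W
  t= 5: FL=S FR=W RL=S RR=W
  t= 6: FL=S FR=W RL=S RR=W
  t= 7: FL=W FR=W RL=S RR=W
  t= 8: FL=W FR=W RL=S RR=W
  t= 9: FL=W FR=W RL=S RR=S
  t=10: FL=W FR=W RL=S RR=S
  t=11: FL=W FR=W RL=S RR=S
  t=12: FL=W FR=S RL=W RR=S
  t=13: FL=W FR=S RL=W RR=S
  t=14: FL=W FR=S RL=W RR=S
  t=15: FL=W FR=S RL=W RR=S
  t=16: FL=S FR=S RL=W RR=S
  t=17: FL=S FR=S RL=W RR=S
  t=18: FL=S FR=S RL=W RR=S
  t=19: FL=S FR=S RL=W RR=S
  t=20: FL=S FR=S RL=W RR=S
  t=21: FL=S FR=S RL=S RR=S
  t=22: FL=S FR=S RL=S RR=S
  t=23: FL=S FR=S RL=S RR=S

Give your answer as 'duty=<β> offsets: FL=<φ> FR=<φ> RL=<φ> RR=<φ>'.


duty β = stance ticks per leg = 15
FL: stance ticks = 15; W→S at t=16 → φ=8
FR: stance ticks = 15; W→S at t=12 → φ=12
RL: stance ticks = 15; W→S at t=21 → φ=3
RR: stance ticks = 15; W→S at t=9 → φ=15

duty=15 offsets: FL=8 FR=12 RL=3 RR=15


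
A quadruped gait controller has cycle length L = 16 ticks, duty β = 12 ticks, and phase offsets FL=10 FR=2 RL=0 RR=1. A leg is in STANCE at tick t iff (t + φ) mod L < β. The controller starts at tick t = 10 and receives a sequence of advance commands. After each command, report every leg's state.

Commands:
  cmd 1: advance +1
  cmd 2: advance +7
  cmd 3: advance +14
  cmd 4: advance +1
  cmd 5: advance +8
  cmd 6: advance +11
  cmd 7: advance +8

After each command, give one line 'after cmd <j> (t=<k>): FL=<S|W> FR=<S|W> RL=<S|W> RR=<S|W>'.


after cmd 1 (t=11): FL=S FR=W RL=S RR=W
after cmd 2 (t=18): FL=W FR=S RL=S RR=S
after cmd 3 (t=32): FL=S FR=S RL=S RR=S
after cmd 4 (t=33): FL=S FR=S RL=S RR=S
after cmd 5 (t=41): FL=S FR=S RL=S RR=S
after cmd 6 (t=52): FL=W FR=S RL=S RR=S
after cmd 7 (t=60): FL=S FR=W RL=W RR=W

start t=10: FL=S FR=W RL=S RR=S
cmd 1: advance +1 → t=11, phase=(5,13,11,12) → FL=S FR=W RL=S RR=W
cmd 2: advance +7 → t=18, phase=(12,4,2,3) → FL=W FR=S RL=S RR=S
cmd 3: advance +14 → t=32, phase=(10,2,0,1) → FL=S FR=S RL=S RR=S
cmd 4: advance +1 → t=33, phase=(11,3,1,2) → FL=S FR=S RL=S RR=S
cmd 5: advance +8 → t=41, phase=(3,11,9,10) → FL=S FR=S RL=S RR=S
cmd 6: advance +11 → t=52, phase=(14,6,4,5) → FL=W FR=S RL=S RR=S
cmd 7: advance +8 → t=60, phase=(6,14,12,13) → FL=S FR=W RL=W RR=W


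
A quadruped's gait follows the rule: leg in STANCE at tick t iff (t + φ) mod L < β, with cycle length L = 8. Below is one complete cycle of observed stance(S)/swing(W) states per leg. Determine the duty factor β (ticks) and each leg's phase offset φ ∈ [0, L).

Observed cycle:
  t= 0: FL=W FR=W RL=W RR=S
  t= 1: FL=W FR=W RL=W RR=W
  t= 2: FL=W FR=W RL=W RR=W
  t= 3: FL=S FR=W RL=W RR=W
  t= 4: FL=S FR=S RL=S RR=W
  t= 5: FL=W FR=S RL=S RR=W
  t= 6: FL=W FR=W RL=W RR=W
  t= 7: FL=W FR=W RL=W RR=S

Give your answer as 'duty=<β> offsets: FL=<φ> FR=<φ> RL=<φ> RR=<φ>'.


duty β = stance ticks per leg = 2
FL: stance ticks = 2; W→S at t=3 → φ=5
FR: stance ticks = 2; W→S at t=4 → φ=4
RL: stance ticks = 2; W→S at t=4 → φ=4
RR: stance ticks = 2; W→S at t=7 → φ=1

duty=2 offsets: FL=5 FR=4 RL=4 RR=1


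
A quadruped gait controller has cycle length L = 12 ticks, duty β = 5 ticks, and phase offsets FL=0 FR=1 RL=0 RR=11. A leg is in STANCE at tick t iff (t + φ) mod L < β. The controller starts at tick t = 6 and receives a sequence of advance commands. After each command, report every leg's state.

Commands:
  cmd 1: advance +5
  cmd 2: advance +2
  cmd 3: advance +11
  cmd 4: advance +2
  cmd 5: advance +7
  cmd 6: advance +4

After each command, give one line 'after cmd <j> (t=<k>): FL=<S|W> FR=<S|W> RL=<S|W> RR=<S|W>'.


after cmd 1 (t=11): FL=W FR=S RL=W RR=W
after cmd 2 (t=13): FL=S FR=S RL=S RR=S
after cmd 3 (t=24): FL=S FR=S RL=S RR=W
after cmd 4 (t=26): FL=S FR=S RL=S RR=S
after cmd 5 (t=33): FL=W FR=W RL=W RR=W
after cmd 6 (t=37): FL=S FR=S RL=S RR=S

start t=6: FL=W FR=W RL=W RR=W
cmd 1: advance +5 → t=11, phase=(11,0,11,10) → FL=W FR=S RL=W RR=W
cmd 2: advance +2 → t=13, phase=(1,2,1,0) → FL=S FR=S RL=S RR=S
cmd 3: advance +11 → t=24, phase=(0,1,0,11) → FL=S FR=S RL=S RR=W
cmd 4: advance +2 → t=26, phase=(2,3,2,1) → FL=S FR=S RL=S RR=S
cmd 5: advance +7 → t=33, phase=(9,10,9,8) → FL=W FR=W RL=W RR=W
cmd 6: advance +4 → t=37, phase=(1,2,1,0) → FL=S FR=S RL=S RR=S


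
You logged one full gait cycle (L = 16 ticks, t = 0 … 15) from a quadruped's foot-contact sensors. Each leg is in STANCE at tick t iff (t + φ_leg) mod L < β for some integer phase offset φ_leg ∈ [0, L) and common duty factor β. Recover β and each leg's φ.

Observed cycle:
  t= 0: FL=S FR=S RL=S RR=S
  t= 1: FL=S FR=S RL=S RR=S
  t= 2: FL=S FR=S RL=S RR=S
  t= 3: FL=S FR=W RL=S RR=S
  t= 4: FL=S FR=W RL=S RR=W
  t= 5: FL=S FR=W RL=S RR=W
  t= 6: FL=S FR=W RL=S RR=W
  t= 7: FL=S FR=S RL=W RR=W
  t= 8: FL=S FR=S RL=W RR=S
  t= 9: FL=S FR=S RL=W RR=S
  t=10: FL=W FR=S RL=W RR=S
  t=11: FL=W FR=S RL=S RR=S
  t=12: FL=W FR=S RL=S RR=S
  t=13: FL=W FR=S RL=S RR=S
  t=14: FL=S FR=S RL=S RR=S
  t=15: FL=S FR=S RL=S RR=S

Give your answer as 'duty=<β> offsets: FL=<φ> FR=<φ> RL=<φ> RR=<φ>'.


duty β = stance ticks per leg = 12
FL: stance ticks = 12; W→S at t=14 → φ=2
FR: stance ticks = 12; W→S at t=7 → φ=9
RL: stance ticks = 12; W→S at t=11 → φ=5
RR: stance ticks = 12; W→S at t=8 → φ=8

duty=12 offsets: FL=2 FR=9 RL=5 RR=8
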